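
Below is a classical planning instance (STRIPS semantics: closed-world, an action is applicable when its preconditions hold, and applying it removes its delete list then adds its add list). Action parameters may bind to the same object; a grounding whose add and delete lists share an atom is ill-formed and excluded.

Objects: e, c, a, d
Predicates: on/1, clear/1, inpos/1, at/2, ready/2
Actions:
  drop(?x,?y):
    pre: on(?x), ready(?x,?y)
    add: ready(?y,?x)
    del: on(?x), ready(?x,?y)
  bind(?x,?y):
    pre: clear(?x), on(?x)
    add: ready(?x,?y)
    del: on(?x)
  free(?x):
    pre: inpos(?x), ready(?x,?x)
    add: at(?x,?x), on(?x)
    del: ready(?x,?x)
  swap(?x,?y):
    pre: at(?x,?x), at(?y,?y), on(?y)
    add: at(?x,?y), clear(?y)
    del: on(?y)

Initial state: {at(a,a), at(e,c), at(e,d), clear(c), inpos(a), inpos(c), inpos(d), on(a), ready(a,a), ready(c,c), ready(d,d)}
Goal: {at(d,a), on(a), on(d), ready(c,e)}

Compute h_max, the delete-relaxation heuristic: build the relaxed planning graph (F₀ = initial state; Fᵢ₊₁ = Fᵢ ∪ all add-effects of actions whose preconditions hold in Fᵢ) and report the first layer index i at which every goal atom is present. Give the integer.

2

F0 = init (11 atoms)
F1 = F0 ∪ {at(c,c), at(d,d), clear(a), on(c), on(d)}  (16 atoms)
F2 = F1 ∪ {at(a,c), at(a,d), at(c,a), at(c,d), at(d,a), at(d,c), clear(d), ready(a,c), ready(a,d), ready(a,e), ready(c,a), ready(c,d), ready(c,e)}  (29 atoms)
goal ⊆ F2  ⇒  h_max = 2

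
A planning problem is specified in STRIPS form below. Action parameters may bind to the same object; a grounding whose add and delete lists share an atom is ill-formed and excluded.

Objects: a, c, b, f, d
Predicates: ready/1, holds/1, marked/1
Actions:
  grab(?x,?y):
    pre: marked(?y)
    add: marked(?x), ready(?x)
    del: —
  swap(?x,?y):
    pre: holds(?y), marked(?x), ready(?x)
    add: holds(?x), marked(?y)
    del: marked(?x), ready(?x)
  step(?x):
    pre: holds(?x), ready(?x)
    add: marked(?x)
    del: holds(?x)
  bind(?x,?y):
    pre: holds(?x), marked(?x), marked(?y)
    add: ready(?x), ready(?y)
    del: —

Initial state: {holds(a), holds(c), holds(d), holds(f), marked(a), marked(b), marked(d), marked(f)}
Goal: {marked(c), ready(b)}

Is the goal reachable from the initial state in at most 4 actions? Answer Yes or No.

1. grab(c,a)  →  {holds(a), holds(c), holds(d), holds(f), marked(a), marked(b), marked(c), marked(d), marked(f), ready(c)}
2. grab(b,a)  →  {holds(a), holds(c), holds(d), holds(f), marked(a), marked(b), marked(c), marked(d), marked(f), ready(b), ready(c)}
optimal plan length = 2; 2 ≤ 4

Yes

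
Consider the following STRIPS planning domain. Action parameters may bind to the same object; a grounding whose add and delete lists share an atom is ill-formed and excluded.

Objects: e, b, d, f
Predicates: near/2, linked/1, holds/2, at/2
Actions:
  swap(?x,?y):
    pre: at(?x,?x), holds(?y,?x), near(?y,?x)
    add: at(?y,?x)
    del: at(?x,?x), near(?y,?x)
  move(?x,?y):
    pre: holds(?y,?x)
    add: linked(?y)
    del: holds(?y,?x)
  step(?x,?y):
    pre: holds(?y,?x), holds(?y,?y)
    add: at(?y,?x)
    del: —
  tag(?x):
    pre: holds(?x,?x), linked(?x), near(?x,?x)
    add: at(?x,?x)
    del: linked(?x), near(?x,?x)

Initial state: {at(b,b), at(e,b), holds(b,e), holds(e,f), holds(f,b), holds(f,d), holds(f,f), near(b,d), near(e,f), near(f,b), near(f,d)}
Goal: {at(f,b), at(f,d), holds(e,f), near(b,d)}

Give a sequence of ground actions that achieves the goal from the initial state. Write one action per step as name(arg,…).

swap(b,f); step(d,f)

1. swap(b,f)  →  {at(e,b), at(f,b), holds(b,e), holds(e,f), holds(f,b), holds(f,d), holds(f,f), near(b,d), near(e,f), near(f,d)}
2. step(d,f)  →  {at(e,b), at(f,b), at(f,d), holds(b,e), holds(e,f), holds(f,b), holds(f,d), holds(f,f), near(b,d), near(e,f), near(f,d)}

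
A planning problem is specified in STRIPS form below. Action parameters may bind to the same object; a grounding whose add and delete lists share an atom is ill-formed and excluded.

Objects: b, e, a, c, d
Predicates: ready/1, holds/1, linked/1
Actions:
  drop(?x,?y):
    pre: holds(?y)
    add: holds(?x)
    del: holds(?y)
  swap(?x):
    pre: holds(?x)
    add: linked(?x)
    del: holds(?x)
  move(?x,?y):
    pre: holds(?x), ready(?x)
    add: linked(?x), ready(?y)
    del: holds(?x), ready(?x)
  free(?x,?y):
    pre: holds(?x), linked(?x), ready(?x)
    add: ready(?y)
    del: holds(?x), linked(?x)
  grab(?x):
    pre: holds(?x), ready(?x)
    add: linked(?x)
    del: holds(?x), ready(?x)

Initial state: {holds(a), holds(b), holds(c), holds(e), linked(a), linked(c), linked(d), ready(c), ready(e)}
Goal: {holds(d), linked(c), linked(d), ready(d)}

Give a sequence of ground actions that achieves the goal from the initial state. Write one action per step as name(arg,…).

drop(d,b); move(e,d)

1. drop(d,b)  →  {holds(a), holds(c), holds(d), holds(e), linked(a), linked(c), linked(d), ready(c), ready(e)}
2. move(e,d)  →  {holds(a), holds(c), holds(d), linked(a), linked(c), linked(d), linked(e), ready(c), ready(d)}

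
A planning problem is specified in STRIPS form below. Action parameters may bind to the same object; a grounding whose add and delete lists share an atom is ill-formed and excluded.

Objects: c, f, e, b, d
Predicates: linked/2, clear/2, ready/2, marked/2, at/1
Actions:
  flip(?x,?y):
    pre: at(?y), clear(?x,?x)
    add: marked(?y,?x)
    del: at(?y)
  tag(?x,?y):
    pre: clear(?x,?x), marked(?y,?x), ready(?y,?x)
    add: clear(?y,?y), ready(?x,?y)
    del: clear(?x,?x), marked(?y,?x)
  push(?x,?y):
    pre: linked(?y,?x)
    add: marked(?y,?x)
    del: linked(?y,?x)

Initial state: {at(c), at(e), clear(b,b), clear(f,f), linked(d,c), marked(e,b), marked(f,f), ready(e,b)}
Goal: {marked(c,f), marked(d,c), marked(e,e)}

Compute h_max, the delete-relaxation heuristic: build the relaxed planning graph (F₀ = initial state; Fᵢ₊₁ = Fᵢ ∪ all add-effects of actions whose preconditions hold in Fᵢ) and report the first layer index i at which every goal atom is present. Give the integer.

2

F0 = init (8 atoms)
F1 = F0 ∪ {clear(e,e), marked(c,b), marked(c,f), marked(d,c), marked(e,f), ready(b,e)}  (14 atoms)
F2 = F1 ∪ {marked(c,e), marked(e,e)}  (16 atoms)
goal ⊆ F2  ⇒  h_max = 2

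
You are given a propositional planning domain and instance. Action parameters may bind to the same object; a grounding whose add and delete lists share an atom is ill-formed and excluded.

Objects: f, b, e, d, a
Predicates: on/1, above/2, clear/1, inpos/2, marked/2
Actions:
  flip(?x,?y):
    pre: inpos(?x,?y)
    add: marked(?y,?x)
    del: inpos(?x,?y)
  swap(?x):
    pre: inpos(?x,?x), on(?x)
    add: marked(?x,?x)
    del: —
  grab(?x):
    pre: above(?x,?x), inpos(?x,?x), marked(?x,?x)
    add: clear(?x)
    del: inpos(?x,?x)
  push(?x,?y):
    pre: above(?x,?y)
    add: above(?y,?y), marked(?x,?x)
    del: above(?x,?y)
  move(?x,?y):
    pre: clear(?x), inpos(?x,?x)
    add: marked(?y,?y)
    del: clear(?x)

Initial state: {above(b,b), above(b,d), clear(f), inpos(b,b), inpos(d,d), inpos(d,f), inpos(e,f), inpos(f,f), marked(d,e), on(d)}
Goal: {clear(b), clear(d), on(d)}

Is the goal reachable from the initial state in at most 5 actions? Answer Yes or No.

1. swap(d)  →  {above(b,b), above(b,d), clear(f), inpos(b,b), inpos(d,d), inpos(d,f), inpos(e,f), inpos(f,f), marked(d,d), marked(d,e), on(d)}
2. push(b,d)  →  {above(b,b), above(d,d), clear(f), inpos(b,b), inpos(d,d), inpos(d,f), inpos(e,f), inpos(f,f), marked(b,b), marked(d,d), marked(d,e), on(d)}
3. grab(b)  →  {above(b,b), above(d,d), clear(b), clear(f), inpos(d,d), inpos(d,f), inpos(e,f), inpos(f,f), marked(b,b), marked(d,d), marked(d,e), on(d)}
4. grab(d)  →  {above(b,b), above(d,d), clear(b), clear(d), clear(f), inpos(d,f), inpos(e,f), inpos(f,f), marked(b,b), marked(d,d), marked(d,e), on(d)}
optimal plan length = 4; 4 ≤ 5

Yes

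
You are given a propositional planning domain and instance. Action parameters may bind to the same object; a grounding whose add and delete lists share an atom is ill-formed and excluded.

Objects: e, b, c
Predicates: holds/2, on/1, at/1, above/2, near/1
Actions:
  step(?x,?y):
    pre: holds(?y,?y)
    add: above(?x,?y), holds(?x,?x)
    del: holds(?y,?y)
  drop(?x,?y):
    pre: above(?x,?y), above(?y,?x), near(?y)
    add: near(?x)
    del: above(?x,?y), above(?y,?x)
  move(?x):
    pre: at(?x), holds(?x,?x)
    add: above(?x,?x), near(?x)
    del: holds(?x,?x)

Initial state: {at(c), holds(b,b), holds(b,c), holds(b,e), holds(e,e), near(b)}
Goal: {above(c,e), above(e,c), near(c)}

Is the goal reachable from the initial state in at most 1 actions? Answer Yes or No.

1. step(c,e)  →  {above(c,e), at(c), holds(b,b), holds(b,c), holds(b,e), holds(c,c), near(b)}
2. step(e,c)  →  {above(c,e), above(e,c), at(c), holds(b,b), holds(b,c), holds(b,e), holds(e,e), near(b)}
3. step(c,e)  →  {above(c,e), above(e,c), at(c), holds(b,b), holds(b,c), holds(b,e), holds(c,c), near(b)}
4. move(c)  →  {above(c,c), above(c,e), above(e,c), at(c), holds(b,b), holds(b,c), holds(b,e), near(b), near(c)}
optimal plan length = 4; 4 > 1

No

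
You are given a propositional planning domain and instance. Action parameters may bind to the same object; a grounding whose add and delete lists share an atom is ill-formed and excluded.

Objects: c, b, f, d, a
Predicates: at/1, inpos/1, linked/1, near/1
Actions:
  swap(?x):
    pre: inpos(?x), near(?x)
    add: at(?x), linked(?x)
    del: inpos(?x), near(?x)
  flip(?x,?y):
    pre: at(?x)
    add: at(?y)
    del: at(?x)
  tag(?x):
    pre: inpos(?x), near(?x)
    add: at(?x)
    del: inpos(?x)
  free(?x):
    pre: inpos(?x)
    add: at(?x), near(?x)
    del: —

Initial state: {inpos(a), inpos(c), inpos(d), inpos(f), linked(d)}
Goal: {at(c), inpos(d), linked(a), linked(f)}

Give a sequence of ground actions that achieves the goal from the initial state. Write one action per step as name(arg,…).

free(c); free(f); swap(f); free(a); swap(a)

1. free(c)  →  {at(c), inpos(a), inpos(c), inpos(d), inpos(f), linked(d), near(c)}
2. free(f)  →  {at(c), at(f), inpos(a), inpos(c), inpos(d), inpos(f), linked(d), near(c), near(f)}
3. swap(f)  →  {at(c), at(f), inpos(a), inpos(c), inpos(d), linked(d), linked(f), near(c)}
4. free(a)  →  {at(a), at(c), at(f), inpos(a), inpos(c), inpos(d), linked(d), linked(f), near(a), near(c)}
5. swap(a)  →  {at(a), at(c), at(f), inpos(c), inpos(d), linked(a), linked(d), linked(f), near(c)}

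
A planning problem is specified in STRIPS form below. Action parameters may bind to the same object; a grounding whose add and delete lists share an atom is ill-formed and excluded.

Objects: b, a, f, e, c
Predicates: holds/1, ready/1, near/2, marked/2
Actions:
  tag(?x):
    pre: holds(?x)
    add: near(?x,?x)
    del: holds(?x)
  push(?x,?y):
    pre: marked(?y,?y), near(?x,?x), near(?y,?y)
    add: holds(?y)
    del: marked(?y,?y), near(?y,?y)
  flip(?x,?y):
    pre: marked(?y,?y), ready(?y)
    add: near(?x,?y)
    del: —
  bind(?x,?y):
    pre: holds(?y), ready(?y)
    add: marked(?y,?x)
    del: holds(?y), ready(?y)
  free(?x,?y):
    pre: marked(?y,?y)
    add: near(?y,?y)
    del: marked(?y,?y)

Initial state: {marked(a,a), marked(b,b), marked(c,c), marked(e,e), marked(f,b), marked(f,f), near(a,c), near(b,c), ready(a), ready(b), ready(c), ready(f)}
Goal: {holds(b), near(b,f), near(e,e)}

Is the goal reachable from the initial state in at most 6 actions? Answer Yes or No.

Yes

1. flip(b,b)  →  {marked(a,a), marked(b,b), marked(c,c), marked(e,e), marked(f,b), marked(f,f), near(a,c), near(b,b), near(b,c), ready(a), ready(b), ready(c), ready(f)}
2. push(b,b)  →  {holds(b), marked(a,a), marked(c,c), marked(e,e), marked(f,b), marked(f,f), near(a,c), near(b,c), ready(a), ready(b), ready(c), ready(f)}
3. flip(b,f)  →  {holds(b), marked(a,a), marked(c,c), marked(e,e), marked(f,b), marked(f,f), near(a,c), near(b,c), near(b,f), ready(a), ready(b), ready(c), ready(f)}
4. free(b,e)  →  {holds(b), marked(a,a), marked(c,c), marked(f,b), marked(f,f), near(a,c), near(b,c), near(b,f), near(e,e), ready(a), ready(b), ready(c), ready(f)}
optimal plan length = 4; 4 ≤ 6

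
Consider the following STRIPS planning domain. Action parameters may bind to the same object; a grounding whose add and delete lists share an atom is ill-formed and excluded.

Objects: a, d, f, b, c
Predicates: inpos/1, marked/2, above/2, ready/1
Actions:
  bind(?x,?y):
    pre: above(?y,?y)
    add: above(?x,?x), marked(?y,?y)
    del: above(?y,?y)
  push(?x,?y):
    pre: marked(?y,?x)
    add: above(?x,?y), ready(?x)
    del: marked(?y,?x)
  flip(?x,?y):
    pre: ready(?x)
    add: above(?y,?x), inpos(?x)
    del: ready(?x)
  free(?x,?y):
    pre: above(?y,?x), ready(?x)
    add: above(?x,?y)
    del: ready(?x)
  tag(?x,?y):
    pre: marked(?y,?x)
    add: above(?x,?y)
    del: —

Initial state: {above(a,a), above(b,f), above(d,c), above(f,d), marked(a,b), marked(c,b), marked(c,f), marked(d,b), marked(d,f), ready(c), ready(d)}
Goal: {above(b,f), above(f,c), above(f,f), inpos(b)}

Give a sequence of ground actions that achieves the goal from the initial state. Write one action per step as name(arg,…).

1. bind(f,a)  →  {above(b,f), above(d,c), above(f,d), above(f,f), marked(a,a), marked(a,b), marked(c,b), marked(c,f), marked(d,b), marked(d,f), ready(c), ready(d)}
2. push(f,c)  →  {above(b,f), above(d,c), above(f,c), above(f,d), above(f,f), marked(a,a), marked(a,b), marked(c,b), marked(d,b), marked(d,f), ready(c), ready(d), ready(f)}
3. push(b,a)  →  {above(b,a), above(b,f), above(d,c), above(f,c), above(f,d), above(f,f), marked(a,a), marked(c,b), marked(d,b), marked(d,f), ready(b), ready(c), ready(d), ready(f)}
4. flip(b,a)  →  {above(a,b), above(b,a), above(b,f), above(d,c), above(f,c), above(f,d), above(f,f), inpos(b), marked(a,a), marked(c,b), marked(d,b), marked(d,f), ready(c), ready(d), ready(f)}

bind(f,a); push(f,c); push(b,a); flip(b,a)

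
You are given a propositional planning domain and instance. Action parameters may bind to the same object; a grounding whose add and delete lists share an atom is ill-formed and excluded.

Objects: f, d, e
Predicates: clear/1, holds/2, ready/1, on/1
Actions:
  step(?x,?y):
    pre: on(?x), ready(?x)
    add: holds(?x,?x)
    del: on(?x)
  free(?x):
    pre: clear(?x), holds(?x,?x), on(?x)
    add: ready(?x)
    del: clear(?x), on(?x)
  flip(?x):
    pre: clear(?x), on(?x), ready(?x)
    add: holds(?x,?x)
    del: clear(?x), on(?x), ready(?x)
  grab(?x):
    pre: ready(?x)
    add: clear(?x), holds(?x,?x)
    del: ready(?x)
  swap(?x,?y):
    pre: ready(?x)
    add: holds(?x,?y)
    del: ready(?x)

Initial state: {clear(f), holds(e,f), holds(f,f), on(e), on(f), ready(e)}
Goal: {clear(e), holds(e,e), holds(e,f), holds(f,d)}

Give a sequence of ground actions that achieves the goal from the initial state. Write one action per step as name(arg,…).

1. free(f)  →  {holds(e,f), holds(f,f), on(e), ready(e), ready(f)}
2. grab(e)  →  {clear(e), holds(e,e), holds(e,f), holds(f,f), on(e), ready(f)}
3. swap(f,d)  →  {clear(e), holds(e,e), holds(e,f), holds(f,d), holds(f,f), on(e)}

free(f); grab(e); swap(f,d)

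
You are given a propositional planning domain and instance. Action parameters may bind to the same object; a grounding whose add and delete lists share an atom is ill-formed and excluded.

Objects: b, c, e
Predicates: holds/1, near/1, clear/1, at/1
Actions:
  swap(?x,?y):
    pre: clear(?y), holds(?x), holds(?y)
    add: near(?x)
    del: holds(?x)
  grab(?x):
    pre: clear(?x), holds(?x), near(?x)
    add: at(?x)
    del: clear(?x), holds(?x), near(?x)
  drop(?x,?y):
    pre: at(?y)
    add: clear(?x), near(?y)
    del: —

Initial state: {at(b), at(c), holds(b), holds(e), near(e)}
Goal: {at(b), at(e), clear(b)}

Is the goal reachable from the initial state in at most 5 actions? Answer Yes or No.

Yes

1. drop(b,b)  →  {at(b), at(c), clear(b), holds(b), holds(e), near(b), near(e)}
2. drop(e,b)  →  {at(b), at(c), clear(b), clear(e), holds(b), holds(e), near(b), near(e)}
3. grab(e)  →  {at(b), at(c), at(e), clear(b), holds(b), near(b)}
optimal plan length = 3; 3 ≤ 5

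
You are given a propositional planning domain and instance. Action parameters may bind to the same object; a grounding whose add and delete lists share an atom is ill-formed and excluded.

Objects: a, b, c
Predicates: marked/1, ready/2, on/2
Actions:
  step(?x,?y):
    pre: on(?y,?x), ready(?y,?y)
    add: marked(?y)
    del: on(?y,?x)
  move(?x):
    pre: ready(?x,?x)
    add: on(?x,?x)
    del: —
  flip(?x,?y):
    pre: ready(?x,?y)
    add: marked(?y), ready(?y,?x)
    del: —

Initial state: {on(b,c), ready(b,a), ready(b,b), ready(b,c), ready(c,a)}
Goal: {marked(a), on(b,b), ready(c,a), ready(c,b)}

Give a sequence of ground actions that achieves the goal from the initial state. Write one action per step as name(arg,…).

move(b); flip(b,a); flip(b,c)

1. move(b)  →  {on(b,b), on(b,c), ready(b,a), ready(b,b), ready(b,c), ready(c,a)}
2. flip(b,a)  →  {marked(a), on(b,b), on(b,c), ready(a,b), ready(b,a), ready(b,b), ready(b,c), ready(c,a)}
3. flip(b,c)  →  {marked(a), marked(c), on(b,b), on(b,c), ready(a,b), ready(b,a), ready(b,b), ready(b,c), ready(c,a), ready(c,b)}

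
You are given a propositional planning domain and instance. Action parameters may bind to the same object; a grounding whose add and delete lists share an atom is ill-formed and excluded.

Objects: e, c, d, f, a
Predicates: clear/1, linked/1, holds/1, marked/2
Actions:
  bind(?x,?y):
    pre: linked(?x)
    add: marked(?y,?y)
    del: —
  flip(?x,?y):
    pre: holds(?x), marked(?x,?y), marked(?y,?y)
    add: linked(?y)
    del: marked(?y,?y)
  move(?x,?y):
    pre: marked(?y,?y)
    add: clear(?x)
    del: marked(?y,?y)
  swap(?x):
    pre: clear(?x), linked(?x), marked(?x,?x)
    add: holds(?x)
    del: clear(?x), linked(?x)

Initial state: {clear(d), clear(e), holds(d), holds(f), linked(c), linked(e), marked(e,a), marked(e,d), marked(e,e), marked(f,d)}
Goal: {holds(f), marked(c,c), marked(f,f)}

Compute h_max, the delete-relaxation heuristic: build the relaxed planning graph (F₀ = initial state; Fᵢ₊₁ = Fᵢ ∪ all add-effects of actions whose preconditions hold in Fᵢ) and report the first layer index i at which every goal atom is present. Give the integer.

F0 = init (10 atoms)
F1 = F0 ∪ {clear(a), clear(c), clear(f), holds(e), marked(a,a), marked(c,c), marked(d,d), marked(f,f)}  (18 atoms)
goal ⊆ F1  ⇒  h_max = 1

1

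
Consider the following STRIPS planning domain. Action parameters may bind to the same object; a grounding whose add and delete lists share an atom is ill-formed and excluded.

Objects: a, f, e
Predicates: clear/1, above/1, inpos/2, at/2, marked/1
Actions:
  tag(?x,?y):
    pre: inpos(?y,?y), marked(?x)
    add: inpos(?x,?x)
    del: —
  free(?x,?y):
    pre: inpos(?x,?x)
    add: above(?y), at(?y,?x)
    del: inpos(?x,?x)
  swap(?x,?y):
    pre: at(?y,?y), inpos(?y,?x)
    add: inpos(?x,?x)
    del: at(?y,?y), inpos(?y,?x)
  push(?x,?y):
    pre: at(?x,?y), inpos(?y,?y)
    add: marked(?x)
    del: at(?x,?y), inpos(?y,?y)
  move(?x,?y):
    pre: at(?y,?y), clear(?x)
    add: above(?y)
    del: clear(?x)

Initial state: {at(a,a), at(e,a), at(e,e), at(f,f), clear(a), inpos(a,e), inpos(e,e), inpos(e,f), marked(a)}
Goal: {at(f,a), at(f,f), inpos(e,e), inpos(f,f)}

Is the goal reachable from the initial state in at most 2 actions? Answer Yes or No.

1. tag(a,e)  →  {at(a,a), at(e,a), at(e,e), at(f,f), clear(a), inpos(a,a), inpos(a,e), inpos(e,e), inpos(e,f), marked(a)}
2. free(a,f)  →  {above(f), at(a,a), at(e,a), at(e,e), at(f,a), at(f,f), clear(a), inpos(a,e), inpos(e,e), inpos(e,f), marked(a)}
3. swap(f,e)  →  {above(f), at(a,a), at(e,a), at(f,a), at(f,f), clear(a), inpos(a,e), inpos(e,e), inpos(f,f), marked(a)}
optimal plan length = 3; 3 > 2

No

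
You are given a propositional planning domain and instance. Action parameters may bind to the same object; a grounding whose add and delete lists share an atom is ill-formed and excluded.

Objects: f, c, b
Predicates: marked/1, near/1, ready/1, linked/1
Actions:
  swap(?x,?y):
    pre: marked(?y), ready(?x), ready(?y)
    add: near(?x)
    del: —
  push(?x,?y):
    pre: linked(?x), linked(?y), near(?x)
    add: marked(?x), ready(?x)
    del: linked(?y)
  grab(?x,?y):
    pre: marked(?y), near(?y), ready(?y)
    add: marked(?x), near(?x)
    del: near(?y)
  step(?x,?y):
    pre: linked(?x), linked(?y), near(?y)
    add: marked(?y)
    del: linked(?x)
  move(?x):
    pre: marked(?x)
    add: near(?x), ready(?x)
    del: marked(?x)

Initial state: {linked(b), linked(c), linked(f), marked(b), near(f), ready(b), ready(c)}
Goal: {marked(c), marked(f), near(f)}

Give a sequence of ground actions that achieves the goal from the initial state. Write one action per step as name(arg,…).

swap(c,b); push(f,f); push(c,c)

1. swap(c,b)  →  {linked(b), linked(c), linked(f), marked(b), near(c), near(f), ready(b), ready(c)}
2. push(f,f)  →  {linked(b), linked(c), marked(b), marked(f), near(c), near(f), ready(b), ready(c), ready(f)}
3. push(c,c)  →  {linked(b), marked(b), marked(c), marked(f), near(c), near(f), ready(b), ready(c), ready(f)}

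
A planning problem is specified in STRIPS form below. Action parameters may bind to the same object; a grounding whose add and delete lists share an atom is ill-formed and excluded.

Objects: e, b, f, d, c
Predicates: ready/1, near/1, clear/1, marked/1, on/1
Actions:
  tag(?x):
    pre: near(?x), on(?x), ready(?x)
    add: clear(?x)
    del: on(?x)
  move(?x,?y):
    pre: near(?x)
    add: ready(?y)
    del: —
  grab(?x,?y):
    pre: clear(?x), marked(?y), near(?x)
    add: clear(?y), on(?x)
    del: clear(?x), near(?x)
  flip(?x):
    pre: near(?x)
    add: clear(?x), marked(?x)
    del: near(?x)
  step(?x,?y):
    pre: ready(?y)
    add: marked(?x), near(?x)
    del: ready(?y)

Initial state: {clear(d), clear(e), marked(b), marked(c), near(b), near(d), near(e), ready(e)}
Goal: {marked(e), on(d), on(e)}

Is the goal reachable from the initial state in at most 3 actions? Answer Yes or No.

Yes

1. grab(e,b)  →  {clear(b), clear(d), marked(b), marked(c), near(b), near(d), on(e), ready(e)}
2. grab(d,b)  →  {clear(b), marked(b), marked(c), near(b), on(d), on(e), ready(e)}
3. step(e,e)  →  {clear(b), marked(b), marked(c), marked(e), near(b), near(e), on(d), on(e)}
optimal plan length = 3; 3 ≤ 3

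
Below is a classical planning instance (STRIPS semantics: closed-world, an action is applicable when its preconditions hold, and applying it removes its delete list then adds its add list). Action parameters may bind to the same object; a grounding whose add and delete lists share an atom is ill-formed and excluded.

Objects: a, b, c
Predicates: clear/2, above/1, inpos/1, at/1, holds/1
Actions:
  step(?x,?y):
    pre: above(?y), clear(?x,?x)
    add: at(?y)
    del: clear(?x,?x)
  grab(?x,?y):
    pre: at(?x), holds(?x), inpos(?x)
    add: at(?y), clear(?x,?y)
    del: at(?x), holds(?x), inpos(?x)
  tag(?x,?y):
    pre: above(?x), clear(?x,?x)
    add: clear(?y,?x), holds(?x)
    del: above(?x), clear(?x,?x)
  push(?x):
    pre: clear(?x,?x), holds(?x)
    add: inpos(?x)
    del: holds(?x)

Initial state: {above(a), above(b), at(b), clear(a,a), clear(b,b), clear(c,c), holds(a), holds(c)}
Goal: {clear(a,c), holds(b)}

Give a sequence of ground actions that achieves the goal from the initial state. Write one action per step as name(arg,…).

1. step(c,a)  →  {above(a), above(b), at(a), at(b), clear(a,a), clear(b,b), holds(a), holds(c)}
2. tag(b,a)  →  {above(a), at(a), at(b), clear(a,a), clear(a,b), holds(a), holds(b), holds(c)}
3. push(a)  →  {above(a), at(a), at(b), clear(a,a), clear(a,b), holds(b), holds(c), inpos(a)}
4. tag(a,b)  →  {at(a), at(b), clear(a,b), clear(b,a), holds(a), holds(b), holds(c), inpos(a)}
5. grab(a,c)  →  {at(b), at(c), clear(a,b), clear(a,c), clear(b,a), holds(b), holds(c)}

step(c,a); tag(b,a); push(a); tag(a,b); grab(a,c)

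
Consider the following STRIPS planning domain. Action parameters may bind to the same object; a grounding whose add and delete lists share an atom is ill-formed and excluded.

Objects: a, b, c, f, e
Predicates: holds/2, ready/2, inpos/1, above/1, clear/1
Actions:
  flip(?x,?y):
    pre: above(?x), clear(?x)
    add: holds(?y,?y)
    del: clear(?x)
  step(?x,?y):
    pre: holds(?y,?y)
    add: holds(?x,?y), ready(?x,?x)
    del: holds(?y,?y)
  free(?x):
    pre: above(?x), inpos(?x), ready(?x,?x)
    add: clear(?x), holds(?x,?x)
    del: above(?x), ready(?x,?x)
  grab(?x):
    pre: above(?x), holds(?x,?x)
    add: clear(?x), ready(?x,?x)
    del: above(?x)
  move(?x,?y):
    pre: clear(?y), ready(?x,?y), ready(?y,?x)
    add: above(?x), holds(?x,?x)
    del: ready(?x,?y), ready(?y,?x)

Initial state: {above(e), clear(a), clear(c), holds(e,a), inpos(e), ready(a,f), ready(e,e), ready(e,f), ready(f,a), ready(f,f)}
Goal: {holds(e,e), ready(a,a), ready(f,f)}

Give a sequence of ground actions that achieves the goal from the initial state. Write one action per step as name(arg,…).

1. free(e)  →  {clear(a), clear(c), clear(e), holds(e,a), holds(e,e), inpos(e), ready(a,f), ready(e,f), ready(f,a), ready(f,f)}
2. move(f,a)  →  {above(f), clear(a), clear(c), clear(e), holds(e,a), holds(e,e), holds(f,f), inpos(e), ready(e,f), ready(f,f)}
3. step(a,f)  →  {above(f), clear(a), clear(c), clear(e), holds(a,f), holds(e,a), holds(e,e), inpos(e), ready(a,a), ready(e,f), ready(f,f)}

free(e); move(f,a); step(a,f)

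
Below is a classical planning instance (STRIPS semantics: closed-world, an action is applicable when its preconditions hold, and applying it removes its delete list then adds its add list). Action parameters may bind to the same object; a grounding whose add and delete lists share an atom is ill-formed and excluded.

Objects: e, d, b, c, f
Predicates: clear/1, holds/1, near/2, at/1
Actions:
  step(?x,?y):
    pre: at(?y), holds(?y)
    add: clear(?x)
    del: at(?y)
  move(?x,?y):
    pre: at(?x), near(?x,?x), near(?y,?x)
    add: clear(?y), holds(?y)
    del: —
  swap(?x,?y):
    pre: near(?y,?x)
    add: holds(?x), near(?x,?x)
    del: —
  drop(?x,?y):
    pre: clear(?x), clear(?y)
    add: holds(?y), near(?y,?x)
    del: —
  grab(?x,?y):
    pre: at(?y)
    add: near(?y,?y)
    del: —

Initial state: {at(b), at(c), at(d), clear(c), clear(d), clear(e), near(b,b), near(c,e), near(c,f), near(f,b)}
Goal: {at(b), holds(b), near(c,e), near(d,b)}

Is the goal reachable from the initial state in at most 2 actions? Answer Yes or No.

Yes

1. move(b,b)  →  {at(b), at(c), at(d), clear(b), clear(c), clear(d), clear(e), holds(b), near(b,b), near(c,e), near(c,f), near(f,b)}
2. drop(b,d)  →  {at(b), at(c), at(d), clear(b), clear(c), clear(d), clear(e), holds(b), holds(d), near(b,b), near(c,e), near(c,f), near(d,b), near(f,b)}
optimal plan length = 2; 2 ≤ 2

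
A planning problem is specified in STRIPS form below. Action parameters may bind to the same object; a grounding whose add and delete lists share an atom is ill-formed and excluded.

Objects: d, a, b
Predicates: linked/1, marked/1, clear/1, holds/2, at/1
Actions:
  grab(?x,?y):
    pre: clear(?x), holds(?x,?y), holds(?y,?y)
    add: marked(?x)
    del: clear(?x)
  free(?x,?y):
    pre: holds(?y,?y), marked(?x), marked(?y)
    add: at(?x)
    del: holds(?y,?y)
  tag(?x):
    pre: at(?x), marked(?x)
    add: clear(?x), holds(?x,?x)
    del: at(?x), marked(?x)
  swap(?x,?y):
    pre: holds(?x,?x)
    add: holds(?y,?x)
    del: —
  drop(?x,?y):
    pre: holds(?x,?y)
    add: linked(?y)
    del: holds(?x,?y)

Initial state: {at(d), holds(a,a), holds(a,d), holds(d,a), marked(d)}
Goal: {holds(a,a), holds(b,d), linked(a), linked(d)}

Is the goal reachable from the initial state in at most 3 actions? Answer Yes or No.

1. tag(d)  →  {clear(d), holds(a,a), holds(a,d), holds(d,a), holds(d,d)}
2. swap(d,b)  →  {clear(d), holds(a,a), holds(a,d), holds(b,d), holds(d,a), holds(d,d)}
3. drop(d,d)  →  {clear(d), holds(a,a), holds(a,d), holds(b,d), holds(d,a), linked(d)}
4. drop(d,a)  →  {clear(d), holds(a,a), holds(a,d), holds(b,d), linked(a), linked(d)}
optimal plan length = 4; 4 > 3

No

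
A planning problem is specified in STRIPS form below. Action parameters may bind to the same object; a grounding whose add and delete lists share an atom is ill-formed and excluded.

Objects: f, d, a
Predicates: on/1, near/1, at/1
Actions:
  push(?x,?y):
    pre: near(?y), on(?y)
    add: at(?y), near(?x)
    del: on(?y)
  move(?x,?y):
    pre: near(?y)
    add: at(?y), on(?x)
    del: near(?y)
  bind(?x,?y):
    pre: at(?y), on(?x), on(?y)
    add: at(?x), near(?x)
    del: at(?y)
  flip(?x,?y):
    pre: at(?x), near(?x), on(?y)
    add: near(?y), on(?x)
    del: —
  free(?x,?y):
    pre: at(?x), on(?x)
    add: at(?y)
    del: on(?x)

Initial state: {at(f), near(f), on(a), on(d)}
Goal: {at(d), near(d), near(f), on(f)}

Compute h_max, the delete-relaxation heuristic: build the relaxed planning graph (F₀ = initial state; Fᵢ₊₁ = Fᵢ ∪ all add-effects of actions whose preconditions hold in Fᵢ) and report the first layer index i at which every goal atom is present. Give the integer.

2

F0 = init (4 atoms)
F1 = F0 ∪ {near(a), near(d), on(f)}  (7 atoms)
F2 = F1 ∪ {at(a), at(d)}  (9 atoms)
goal ⊆ F2  ⇒  h_max = 2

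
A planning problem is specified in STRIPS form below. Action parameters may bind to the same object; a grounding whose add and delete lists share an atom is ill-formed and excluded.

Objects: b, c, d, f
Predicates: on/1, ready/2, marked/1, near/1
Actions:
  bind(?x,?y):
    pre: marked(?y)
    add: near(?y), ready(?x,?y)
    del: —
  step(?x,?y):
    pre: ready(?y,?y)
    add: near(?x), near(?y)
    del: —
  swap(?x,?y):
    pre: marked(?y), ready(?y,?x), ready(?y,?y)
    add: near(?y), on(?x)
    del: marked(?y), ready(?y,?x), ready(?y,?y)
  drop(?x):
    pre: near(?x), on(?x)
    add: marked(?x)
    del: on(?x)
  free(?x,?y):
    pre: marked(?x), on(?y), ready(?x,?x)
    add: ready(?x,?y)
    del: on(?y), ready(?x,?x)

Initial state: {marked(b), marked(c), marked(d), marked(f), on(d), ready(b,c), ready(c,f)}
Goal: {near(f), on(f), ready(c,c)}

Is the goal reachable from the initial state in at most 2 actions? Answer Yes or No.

1. bind(c,c)  →  {marked(b), marked(c), marked(d), marked(f), near(c), on(d), ready(b,c), ready(c,c), ready(c,f)}
2. bind(f,f)  →  {marked(b), marked(c), marked(d), marked(f), near(c), near(f), on(d), ready(b,c), ready(c,c), ready(c,f), ready(f,f)}
3. swap(f,f)  →  {marked(b), marked(c), marked(d), near(c), near(f), on(d), on(f), ready(b,c), ready(c,c), ready(c,f)}
optimal plan length = 3; 3 > 2

No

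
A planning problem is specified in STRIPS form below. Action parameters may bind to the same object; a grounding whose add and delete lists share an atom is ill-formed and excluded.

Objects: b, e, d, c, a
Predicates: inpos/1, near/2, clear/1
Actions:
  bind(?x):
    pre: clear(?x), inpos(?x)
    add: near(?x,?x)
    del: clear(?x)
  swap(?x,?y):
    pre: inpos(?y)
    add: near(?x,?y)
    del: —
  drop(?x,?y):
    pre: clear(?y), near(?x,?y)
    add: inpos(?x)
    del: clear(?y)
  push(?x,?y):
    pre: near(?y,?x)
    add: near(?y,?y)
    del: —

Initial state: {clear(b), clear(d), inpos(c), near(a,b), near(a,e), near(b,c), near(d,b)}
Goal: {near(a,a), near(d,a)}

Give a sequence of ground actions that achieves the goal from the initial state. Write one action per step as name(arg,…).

1. drop(a,b)  →  {clear(d), inpos(a), inpos(c), near(a,b), near(a,e), near(b,c), near(d,b)}
2. swap(d,a)  →  {clear(d), inpos(a), inpos(c), near(a,b), near(a,e), near(b,c), near(d,a), near(d,b)}
3. swap(a,a)  →  {clear(d), inpos(a), inpos(c), near(a,a), near(a,b), near(a,e), near(b,c), near(d,a), near(d,b)}

drop(a,b); swap(d,a); swap(a,a)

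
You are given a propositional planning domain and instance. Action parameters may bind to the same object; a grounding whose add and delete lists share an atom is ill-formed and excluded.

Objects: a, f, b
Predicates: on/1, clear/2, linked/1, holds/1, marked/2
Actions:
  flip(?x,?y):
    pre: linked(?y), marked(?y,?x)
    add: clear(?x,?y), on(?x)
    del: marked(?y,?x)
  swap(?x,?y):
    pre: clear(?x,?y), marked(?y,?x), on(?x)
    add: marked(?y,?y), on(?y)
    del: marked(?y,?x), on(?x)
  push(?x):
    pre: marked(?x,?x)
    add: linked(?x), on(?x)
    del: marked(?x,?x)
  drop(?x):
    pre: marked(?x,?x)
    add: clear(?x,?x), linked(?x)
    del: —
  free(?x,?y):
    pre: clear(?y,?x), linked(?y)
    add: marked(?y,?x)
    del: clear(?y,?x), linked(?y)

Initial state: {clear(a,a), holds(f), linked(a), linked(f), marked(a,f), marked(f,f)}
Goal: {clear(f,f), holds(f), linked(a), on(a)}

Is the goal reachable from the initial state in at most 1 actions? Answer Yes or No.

1. flip(f,f)  →  {clear(a,a), clear(f,f), holds(f), linked(a), linked(f), marked(a,f), on(f)}
2. free(a,a)  →  {clear(f,f), holds(f), linked(f), marked(a,a), marked(a,f), on(f)}
3. push(a)  →  {clear(f,f), holds(f), linked(a), linked(f), marked(a,f), on(a), on(f)}
optimal plan length = 3; 3 > 1

No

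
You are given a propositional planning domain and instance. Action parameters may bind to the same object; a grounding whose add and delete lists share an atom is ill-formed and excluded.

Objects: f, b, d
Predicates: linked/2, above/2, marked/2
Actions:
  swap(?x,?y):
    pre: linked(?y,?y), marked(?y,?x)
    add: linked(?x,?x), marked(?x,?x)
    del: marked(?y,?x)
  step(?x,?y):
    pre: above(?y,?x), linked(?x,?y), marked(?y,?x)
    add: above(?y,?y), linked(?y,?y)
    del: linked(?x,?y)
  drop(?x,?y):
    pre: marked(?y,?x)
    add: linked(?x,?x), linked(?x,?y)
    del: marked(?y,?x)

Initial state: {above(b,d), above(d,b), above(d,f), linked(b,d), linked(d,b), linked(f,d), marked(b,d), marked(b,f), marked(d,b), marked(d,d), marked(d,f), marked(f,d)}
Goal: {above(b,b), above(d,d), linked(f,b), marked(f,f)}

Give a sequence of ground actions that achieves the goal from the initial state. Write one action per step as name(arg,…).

step(f,d); swap(f,d); step(d,b); drop(f,b)

1. step(f,d)  →  {above(b,d), above(d,b), above(d,d), above(d,f), linked(b,d), linked(d,b), linked(d,d), marked(b,d), marked(b,f), marked(d,b), marked(d,d), marked(d,f), marked(f,d)}
2. swap(f,d)  →  {above(b,d), above(d,b), above(d,d), above(d,f), linked(b,d), linked(d,b), linked(d,d), linked(f,f), marked(b,d), marked(b,f), marked(d,b), marked(d,d), marked(f,d), marked(f,f)}
3. step(d,b)  →  {above(b,b), above(b,d), above(d,b), above(d,d), above(d,f), linked(b,b), linked(b,d), linked(d,d), linked(f,f), marked(b,d), marked(b,f), marked(d,b), marked(d,d), marked(f,d), marked(f,f)}
4. drop(f,b)  →  {above(b,b), above(b,d), above(d,b), above(d,d), above(d,f), linked(b,b), linked(b,d), linked(d,d), linked(f,b), linked(f,f), marked(b,d), marked(d,b), marked(d,d), marked(f,d), marked(f,f)}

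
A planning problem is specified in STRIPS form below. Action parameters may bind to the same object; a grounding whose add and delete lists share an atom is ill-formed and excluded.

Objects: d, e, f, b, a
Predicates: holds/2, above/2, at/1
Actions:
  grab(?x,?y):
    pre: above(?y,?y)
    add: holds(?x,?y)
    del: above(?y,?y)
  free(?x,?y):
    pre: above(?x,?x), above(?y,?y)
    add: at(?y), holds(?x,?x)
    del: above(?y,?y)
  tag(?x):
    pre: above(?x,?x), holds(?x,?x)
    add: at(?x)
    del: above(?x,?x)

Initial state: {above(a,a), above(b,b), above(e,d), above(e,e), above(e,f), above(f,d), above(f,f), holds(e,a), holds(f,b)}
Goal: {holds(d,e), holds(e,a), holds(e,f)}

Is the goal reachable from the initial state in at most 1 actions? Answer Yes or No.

1. grab(d,e)  →  {above(a,a), above(b,b), above(e,d), above(e,f), above(f,d), above(f,f), holds(d,e), holds(e,a), holds(f,b)}
2. grab(e,f)  →  {above(a,a), above(b,b), above(e,d), above(e,f), above(f,d), holds(d,e), holds(e,a), holds(e,f), holds(f,b)}
optimal plan length = 2; 2 > 1

No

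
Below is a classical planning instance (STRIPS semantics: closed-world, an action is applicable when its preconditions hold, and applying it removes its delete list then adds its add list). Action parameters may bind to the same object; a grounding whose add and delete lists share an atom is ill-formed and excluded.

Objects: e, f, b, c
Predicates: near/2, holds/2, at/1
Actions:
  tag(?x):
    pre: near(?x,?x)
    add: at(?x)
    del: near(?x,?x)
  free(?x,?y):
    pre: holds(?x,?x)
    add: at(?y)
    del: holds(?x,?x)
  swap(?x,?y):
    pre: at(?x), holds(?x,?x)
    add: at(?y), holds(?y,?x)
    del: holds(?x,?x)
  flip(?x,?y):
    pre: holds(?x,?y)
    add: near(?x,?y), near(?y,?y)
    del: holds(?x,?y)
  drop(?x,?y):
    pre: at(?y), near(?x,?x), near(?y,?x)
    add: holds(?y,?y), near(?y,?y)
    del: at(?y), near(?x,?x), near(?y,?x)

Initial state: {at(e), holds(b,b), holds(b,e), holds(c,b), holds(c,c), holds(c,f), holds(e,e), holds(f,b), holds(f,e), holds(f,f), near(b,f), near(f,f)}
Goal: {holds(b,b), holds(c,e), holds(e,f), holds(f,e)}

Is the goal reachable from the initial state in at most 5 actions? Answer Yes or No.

Yes

1. tag(f)  →  {at(e), at(f), holds(b,b), holds(b,e), holds(c,b), holds(c,c), holds(c,f), holds(e,e), holds(f,b), holds(f,e), holds(f,f), near(b,f)}
2. swap(e,c)  →  {at(c), at(e), at(f), holds(b,b), holds(b,e), holds(c,b), holds(c,c), holds(c,e), holds(c,f), holds(f,b), holds(f,e), holds(f,f), near(b,f)}
3. swap(f,e)  →  {at(c), at(e), at(f), holds(b,b), holds(b,e), holds(c,b), holds(c,c), holds(c,e), holds(c,f), holds(e,f), holds(f,b), holds(f,e), near(b,f)}
optimal plan length = 3; 3 ≤ 5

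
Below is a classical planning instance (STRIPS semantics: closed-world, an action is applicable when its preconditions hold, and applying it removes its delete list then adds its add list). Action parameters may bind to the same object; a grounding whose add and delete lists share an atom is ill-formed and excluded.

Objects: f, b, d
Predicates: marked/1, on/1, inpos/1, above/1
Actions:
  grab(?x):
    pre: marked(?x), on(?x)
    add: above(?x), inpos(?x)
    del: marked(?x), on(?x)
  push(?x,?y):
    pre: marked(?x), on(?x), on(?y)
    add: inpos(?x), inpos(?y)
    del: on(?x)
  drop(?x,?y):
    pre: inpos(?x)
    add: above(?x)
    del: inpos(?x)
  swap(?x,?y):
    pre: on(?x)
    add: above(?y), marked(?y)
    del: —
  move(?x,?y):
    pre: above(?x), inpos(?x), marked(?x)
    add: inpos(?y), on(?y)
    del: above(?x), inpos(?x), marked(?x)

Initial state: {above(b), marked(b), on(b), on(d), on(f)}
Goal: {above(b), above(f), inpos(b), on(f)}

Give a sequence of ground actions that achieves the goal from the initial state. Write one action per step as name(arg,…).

1. grab(b)  →  {above(b), inpos(b), on(d), on(f)}
2. swap(f,f)  →  {above(b), above(f), inpos(b), marked(f), on(d), on(f)}

grab(b); swap(f,f)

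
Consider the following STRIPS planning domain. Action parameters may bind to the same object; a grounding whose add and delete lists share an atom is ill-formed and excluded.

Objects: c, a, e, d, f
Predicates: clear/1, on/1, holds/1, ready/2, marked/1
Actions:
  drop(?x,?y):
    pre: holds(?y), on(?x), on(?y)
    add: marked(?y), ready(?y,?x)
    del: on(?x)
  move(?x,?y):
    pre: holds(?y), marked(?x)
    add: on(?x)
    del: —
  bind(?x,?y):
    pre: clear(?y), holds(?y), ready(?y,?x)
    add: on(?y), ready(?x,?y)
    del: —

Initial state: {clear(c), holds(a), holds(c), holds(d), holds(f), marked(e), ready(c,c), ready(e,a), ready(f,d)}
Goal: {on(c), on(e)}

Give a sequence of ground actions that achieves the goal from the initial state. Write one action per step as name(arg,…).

move(e,c); bind(c,c)

1. move(e,c)  →  {clear(c), holds(a), holds(c), holds(d), holds(f), marked(e), on(e), ready(c,c), ready(e,a), ready(f,d)}
2. bind(c,c)  →  {clear(c), holds(a), holds(c), holds(d), holds(f), marked(e), on(c), on(e), ready(c,c), ready(e,a), ready(f,d)}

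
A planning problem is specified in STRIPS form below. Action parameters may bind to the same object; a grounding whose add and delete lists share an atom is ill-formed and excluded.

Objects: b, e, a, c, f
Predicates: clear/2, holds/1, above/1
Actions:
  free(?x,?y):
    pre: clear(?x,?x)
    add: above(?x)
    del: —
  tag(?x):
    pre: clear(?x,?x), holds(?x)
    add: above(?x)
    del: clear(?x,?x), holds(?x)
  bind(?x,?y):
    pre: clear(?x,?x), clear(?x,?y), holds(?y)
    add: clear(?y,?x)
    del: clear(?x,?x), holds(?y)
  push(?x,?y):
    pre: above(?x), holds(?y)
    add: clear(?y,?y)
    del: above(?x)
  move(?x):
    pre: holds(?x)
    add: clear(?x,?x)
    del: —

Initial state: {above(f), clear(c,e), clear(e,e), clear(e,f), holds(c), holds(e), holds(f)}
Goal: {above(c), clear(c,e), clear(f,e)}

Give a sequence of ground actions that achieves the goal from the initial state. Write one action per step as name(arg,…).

bind(e,f); push(f,c); free(c,b)

1. bind(e,f)  →  {above(f), clear(c,e), clear(e,f), clear(f,e), holds(c), holds(e)}
2. push(f,c)  →  {clear(c,c), clear(c,e), clear(e,f), clear(f,e), holds(c), holds(e)}
3. free(c,b)  →  {above(c), clear(c,c), clear(c,e), clear(e,f), clear(f,e), holds(c), holds(e)}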